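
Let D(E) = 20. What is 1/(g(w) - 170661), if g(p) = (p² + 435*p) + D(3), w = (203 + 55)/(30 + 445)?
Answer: -225625/38447499811 ≈ -5.8684e-6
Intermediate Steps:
w = 258/475 ≈ 0.54316
g(p) = 20 + p² + 435*p (g(p) = (p² + 435*p) + 20 = 20 + p² + 435*p)
1/(g(w) - 170661) = 1/((20 + (258/475)² + 435*(258/475)) - 170661) = 1/((20 + 66564/225625 + 22446/95) - 170661) = 1/(57888314/225625 - 170661) = 1/(-38447499811/225625) = -225625/38447499811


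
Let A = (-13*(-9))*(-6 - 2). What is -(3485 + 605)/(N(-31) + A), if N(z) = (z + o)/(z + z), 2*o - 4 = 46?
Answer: 126790/29013 ≈ 4.3701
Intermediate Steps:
o = 25 (o = 2 + (½)*46 = 2 + 23 = 25)
N(z) = (25 + z)/(2*z) (N(z) = (z + 25)/(z + z) = (25 + z)/((2*z)) = (25 + z)*(1/(2*z)) = (25 + z)/(2*z))
A = -936 (A = 117*(-8) = -936)
-(3485 + 605)/(N(-31) + A) = -(3485 + 605)/((½)*(25 - 31)/(-31) - 936) = -4090/((½)*(-1/31)*(-6) - 936) = -4090/(3/31 - 936) = -4090/(-29013/31) = -4090*(-31)/29013 = -1*(-126790/29013) = 126790/29013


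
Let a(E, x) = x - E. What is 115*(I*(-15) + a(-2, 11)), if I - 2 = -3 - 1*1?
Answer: 4945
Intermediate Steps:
I = -2 (I = 2 + (-3 - 1*1) = 2 + (-3 - 1) = 2 - 4 = -2)
115*(I*(-15) + a(-2, 11)) = 115*(-2*(-15) + (11 - 1*(-2))) = 115*(30 + (11 + 2)) = 115*(30 + 13) = 115*43 = 4945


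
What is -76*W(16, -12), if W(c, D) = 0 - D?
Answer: -912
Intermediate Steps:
W(c, D) = -D
-76*W(16, -12) = -(-76)*(-12) = -76*12 = -912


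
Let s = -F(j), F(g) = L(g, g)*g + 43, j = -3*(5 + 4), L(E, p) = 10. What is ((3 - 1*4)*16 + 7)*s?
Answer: -2043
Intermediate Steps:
j = -27 (j = -3*9 = -27)
F(g) = 43 + 10*g (F(g) = 10*g + 43 = 43 + 10*g)
s = 227 (s = -(43 + 10*(-27)) = -(43 - 270) = -1*(-227) = 227)
((3 - 1*4)*16 + 7)*s = ((3 - 1*4)*16 + 7)*227 = ((3 - 4)*16 + 7)*227 = (-1*16 + 7)*227 = (-16 + 7)*227 = -9*227 = -2043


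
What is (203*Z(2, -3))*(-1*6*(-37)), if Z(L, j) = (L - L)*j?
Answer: 0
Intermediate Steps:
Z(L, j) = 0 (Z(L, j) = 0*j = 0)
(203*Z(2, -3))*(-1*6*(-37)) = (203*0)*(-1*6*(-37)) = 0*(-6*(-37)) = 0*222 = 0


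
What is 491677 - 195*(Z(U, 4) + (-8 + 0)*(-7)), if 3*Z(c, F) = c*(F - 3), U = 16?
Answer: 479717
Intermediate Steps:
Z(c, F) = c*(-3 + F)/3 (Z(c, F) = (c*(F - 3))/3 = (c*(-3 + F))/3 = c*(-3 + F)/3)
491677 - 195*(Z(U, 4) + (-8 + 0)*(-7)) = 491677 - 195*((⅓)*16*(-3 + 4) + (-8 + 0)*(-7)) = 491677 - 195*((⅓)*16*1 - 8*(-7)) = 491677 - 195*(16/3 + 56) = 491677 - 195*184/3 = 491677 - 11960 = 479717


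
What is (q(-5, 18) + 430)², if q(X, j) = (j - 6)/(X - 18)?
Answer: 97574884/529 ≈ 1.8445e+5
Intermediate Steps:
q(X, j) = (-6 + j)/(-18 + X)
(q(-5, 18) + 430)² = ((-6 + 18)/(-18 - 5) + 430)² = (12/(-23) + 430)² = (-1/23*12 + 430)² = (-12/23 + 430)² = (9878/23)² = 97574884/529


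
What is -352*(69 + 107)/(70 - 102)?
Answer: 1936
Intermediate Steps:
-352*(69 + 107)/(70 - 102) = -61952/(-32) = -61952*(-1)/32 = -352*(-11/2) = 1936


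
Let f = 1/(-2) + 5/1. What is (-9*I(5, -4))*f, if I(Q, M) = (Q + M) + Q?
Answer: -243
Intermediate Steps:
I(Q, M) = M + 2*Q (I(Q, M) = (M + Q) + Q = M + 2*Q)
f = 9/2 (f = 1*(-½) + 5*1 = -½ + 5 = 9/2 ≈ 4.5000)
(-9*I(5, -4))*f = -9*(-4 + 2*5)*(9/2) = -9*(-4 + 10)*(9/2) = -9*6*(9/2) = -54*9/2 = -243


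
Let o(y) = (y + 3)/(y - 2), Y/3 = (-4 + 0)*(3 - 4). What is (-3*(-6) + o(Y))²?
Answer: 1521/4 ≈ 380.25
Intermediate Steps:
Y = 12 (Y = 3*((-4 + 0)*(3 - 4)) = 3*(-4*(-1)) = 3*4 = 12)
o(y) = (3 + y)/(-2 + y)
(-3*(-6) + o(Y))² = (-3*(-6) + (3 + 12)/(-2 + 12))² = (18 + 15/10)² = (18 + (⅒)*15)² = (18 + 3/2)² = (39/2)² = 1521/4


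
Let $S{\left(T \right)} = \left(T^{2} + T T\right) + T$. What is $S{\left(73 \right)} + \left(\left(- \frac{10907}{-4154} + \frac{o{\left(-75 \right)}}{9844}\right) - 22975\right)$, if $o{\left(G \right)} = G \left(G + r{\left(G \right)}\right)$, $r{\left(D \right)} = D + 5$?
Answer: $- \frac{250264405443}{20445988} \approx -12240.0$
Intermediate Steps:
$r{\left(D \right)} = 5 + D$
$S{\left(T \right)} = T + 2 T^{2}$ ($S{\left(T \right)} = \left(T^{2} + T^{2}\right) + T = 2 T^{2} + T = T + 2 T^{2}$)
$o{\left(G \right)} = G \left(5 + 2 G\right)$ ($o{\left(G \right)} = G \left(G + \left(5 + G\right)\right) = G \left(5 + 2 G\right)$)
$S{\left(73 \right)} + \left(\left(- \frac{10907}{-4154} + \frac{o{\left(-75 \right)}}{9844}\right) - 22975\right) = 73 \left(1 + 2 \cdot 73\right) - \left(\frac{95427243}{4154} - \frac{\left(-75\right) \left(5 + 2 \left(-75\right)\right)}{9844}\right) = 73 \left(1 + 146\right) - \left(\frac{95427243}{4154} - - 75 \left(5 - 150\right) \frac{1}{9844}\right) = 73 \cdot 147 - \left(\frac{95427243}{4154} - \left(-75\right) \left(-145\right) \frac{1}{9844}\right) = 10731 + \left(\left(\frac{10907}{4154} + 10875 \cdot \frac{1}{9844}\right) - 22975\right) = 10731 + \left(\left(\frac{10907}{4154} + \frac{10875}{9844}\right) - 22975\right) = 10731 + \left(\frac{76271629}{20445988} - 22975\right) = 10731 - \frac{469670302671}{20445988} = - \frac{250264405443}{20445988}$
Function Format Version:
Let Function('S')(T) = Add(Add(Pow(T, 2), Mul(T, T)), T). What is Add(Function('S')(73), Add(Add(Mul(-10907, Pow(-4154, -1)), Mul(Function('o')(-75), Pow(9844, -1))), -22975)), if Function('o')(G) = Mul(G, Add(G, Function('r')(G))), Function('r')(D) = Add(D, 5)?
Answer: Rational(-250264405443, 20445988) ≈ -12240.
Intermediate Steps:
Function('r')(D) = Add(5, D)
Function('S')(T) = Add(T, Mul(2, Pow(T, 2))) (Function('S')(T) = Add(Add(Pow(T, 2), Pow(T, 2)), T) = Add(Mul(2, Pow(T, 2)), T) = Add(T, Mul(2, Pow(T, 2))))
Function('o')(G) = Mul(G, Add(5, Mul(2, G))) (Function('o')(G) = Mul(G, Add(G, Add(5, G))) = Mul(G, Add(5, Mul(2, G))))
Add(Function('S')(73), Add(Add(Mul(-10907, Pow(-4154, -1)), Mul(Function('o')(-75), Pow(9844, -1))), -22975)) = Add(Mul(73, Add(1, Mul(2, 73))), Add(Add(Mul(-10907, Pow(-4154, -1)), Mul(Mul(-75, Add(5, Mul(2, -75))), Pow(9844, -1))), -22975)) = Add(Mul(73, Add(1, 146)), Add(Add(Mul(-10907, Rational(-1, 4154)), Mul(Mul(-75, Add(5, -150)), Rational(1, 9844))), -22975)) = Add(Mul(73, 147), Add(Add(Rational(10907, 4154), Mul(Mul(-75, -145), Rational(1, 9844))), -22975)) = Add(10731, Add(Add(Rational(10907, 4154), Mul(10875, Rational(1, 9844))), -22975)) = Add(10731, Add(Add(Rational(10907, 4154), Rational(10875, 9844)), -22975)) = Add(10731, Add(Rational(76271629, 20445988), -22975)) = Add(10731, Rational(-469670302671, 20445988)) = Rational(-250264405443, 20445988)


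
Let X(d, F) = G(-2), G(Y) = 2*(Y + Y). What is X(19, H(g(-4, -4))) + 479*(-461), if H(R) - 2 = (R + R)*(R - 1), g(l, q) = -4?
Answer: -220827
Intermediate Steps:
H(R) = 2 + 2*R*(-1 + R) (H(R) = 2 + (R + R)*(R - 1) = 2 + (2*R)*(-1 + R) = 2 + 2*R*(-1 + R))
G(Y) = 4*Y (G(Y) = 2*(2*Y) = 4*Y)
X(d, F) = -8 (X(d, F) = 4*(-2) = -8)
X(19, H(g(-4, -4))) + 479*(-461) = -8 + 479*(-461) = -8 - 220819 = -220827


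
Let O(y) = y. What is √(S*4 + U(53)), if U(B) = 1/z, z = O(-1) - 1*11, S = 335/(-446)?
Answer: I*√5527947/1338 ≈ 1.7572*I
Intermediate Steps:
S = -335/446 (S = 335*(-1/446) = -335/446 ≈ -0.75112)
z = -12 (z = -1 - 1*11 = -1 - 11 = -12)
U(B) = -1/12 (U(B) = 1/(-12) = -1/12)
√(S*4 + U(53)) = √(-335/446*4 - 1/12) = √(-670/223 - 1/12) = √(-8263/2676) = I*√5527947/1338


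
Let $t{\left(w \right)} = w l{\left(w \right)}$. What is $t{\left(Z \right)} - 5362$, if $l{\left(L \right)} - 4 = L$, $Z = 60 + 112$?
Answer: $24910$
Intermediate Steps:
$Z = 172$
$l{\left(L \right)} = 4 + L$
$t{\left(w \right)} = w \left(4 + w\right)$
$t{\left(Z \right)} - 5362 = 172 \left(4 + 172\right) - 5362 = 172 \cdot 176 - 5362 = 30272 - 5362 = 24910$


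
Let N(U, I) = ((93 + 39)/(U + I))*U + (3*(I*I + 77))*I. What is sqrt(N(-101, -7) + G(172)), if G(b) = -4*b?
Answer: I*sqrt(28895)/3 ≈ 56.662*I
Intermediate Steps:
N(U, I) = I*(231 + 3*I**2) + 132*U/(I + U) (N(U, I) = (132/(I + U))*U + (3*(I**2 + 77))*I = 132*U/(I + U) + (3*(77 + I**2))*I = 132*U/(I + U) + (231 + 3*I**2)*I = 132*U/(I + U) + I*(231 + 3*I**2) = I*(231 + 3*I**2) + 132*U/(I + U))
sqrt(N(-101, -7) + G(172)) = sqrt(3*((-7)**4 + 44*(-101) + 77*(-7)**2 - 101*(-7)**3 + 77*(-7)*(-101))/(-7 - 101) - 4*172) = sqrt(3*(2401 - 4444 + 77*49 - 101*(-343) + 54439)/(-108) - 688) = sqrt(3*(-1/108)*(2401 - 4444 + 3773 + 34643 + 54439) - 688) = sqrt(3*(-1/108)*90812 - 688) = sqrt(-22703/9 - 688) = sqrt(-28895/9) = I*sqrt(28895)/3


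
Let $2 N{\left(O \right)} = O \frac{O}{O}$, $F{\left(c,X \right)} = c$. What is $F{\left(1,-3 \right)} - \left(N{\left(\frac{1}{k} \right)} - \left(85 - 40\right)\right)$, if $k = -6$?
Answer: $\frac{553}{12} \approx 46.083$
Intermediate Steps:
$N{\left(O \right)} = \frac{O}{2}$ ($N{\left(O \right)} = \frac{O \frac{O}{O}}{2} = \frac{O 1}{2} = \frac{O}{2}$)
$F{\left(1,-3 \right)} - \left(N{\left(\frac{1}{k} \right)} - \left(85 - 40\right)\right) = 1 - \left(\frac{1}{2 \left(-6\right)} - \left(85 - 40\right)\right) = 1 - \left(\frac{1}{2} \left(- \frac{1}{6}\right) - \left(85 - 40\right)\right) = 1 - \left(- \frac{1}{12} - 45\right) = 1 - - \frac{541}{12} = 1 + \frac{541}{12} = \frac{553}{12}$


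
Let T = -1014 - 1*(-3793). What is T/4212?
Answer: 2779/4212 ≈ 0.65978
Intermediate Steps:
T = 2779 (T = -1014 + 3793 = 2779)
T/4212 = 2779/4212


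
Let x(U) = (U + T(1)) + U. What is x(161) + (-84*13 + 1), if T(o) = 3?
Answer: -766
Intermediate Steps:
x(U) = 3 + 2*U (x(U) = (U + 3) + U = (3 + U) + U = 3 + 2*U)
x(161) + (-84*13 + 1) = (3 + 2*161) + (-84*13 + 1) = (3 + 322) + (-1092 + 1) = 325 - 1091 = -766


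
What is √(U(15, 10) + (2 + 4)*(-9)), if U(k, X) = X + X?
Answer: I*√34 ≈ 5.8309*I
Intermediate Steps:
U(k, X) = 2*X
√(U(15, 10) + (2 + 4)*(-9)) = √(2*10 + (2 + 4)*(-9)) = √(20 + 6*(-9)) = √(20 - 54) = √(-34) = I*√34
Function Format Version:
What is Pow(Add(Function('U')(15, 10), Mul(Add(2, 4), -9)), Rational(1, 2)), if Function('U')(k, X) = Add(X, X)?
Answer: Mul(I, Pow(34, Rational(1, 2))) ≈ Mul(5.8309, I)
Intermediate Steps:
Function('U')(k, X) = Mul(2, X)
Pow(Add(Function('U')(15, 10), Mul(Add(2, 4), -9)), Rational(1, 2)) = Pow(Add(Mul(2, 10), Mul(Add(2, 4), -9)), Rational(1, 2)) = Pow(Add(20, Mul(6, -9)), Rational(1, 2)) = Pow(Add(20, -54), Rational(1, 2)) = Pow(-34, Rational(1, 2)) = Mul(I, Pow(34, Rational(1, 2)))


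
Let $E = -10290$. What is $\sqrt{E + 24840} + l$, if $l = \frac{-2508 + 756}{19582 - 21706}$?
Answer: $\frac{146}{177} + 5 \sqrt{582} \approx 121.45$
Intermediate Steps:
$l = \frac{146}{177}$ ($l = - \frac{1752}{-2124} = \left(-1752\right) \left(- \frac{1}{2124}\right) = \frac{146}{177} \approx 0.82486$)
$\sqrt{E + 24840} + l = \sqrt{-10290 + 24840} + \frac{146}{177} = \sqrt{14550} + \frac{146}{177} = 5 \sqrt{582} + \frac{146}{177} = \frac{146}{177} + 5 \sqrt{582}$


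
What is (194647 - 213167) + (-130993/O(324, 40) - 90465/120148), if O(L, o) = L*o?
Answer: -7213684453741/389279520 ≈ -18531.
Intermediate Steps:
(194647 - 213167) + (-130993/O(324, 40) - 90465/120148) = (194647 - 213167) + (-130993/(324*40) - 90465/120148) = -18520 + (-130993/12960 - 90465*1/120148) = -18520 + (-130993*1/12960 - 90465/120148) = -18520 + (-130993/12960 - 90465/120148) = -18520 - 4227743341/389279520 = -7213684453741/389279520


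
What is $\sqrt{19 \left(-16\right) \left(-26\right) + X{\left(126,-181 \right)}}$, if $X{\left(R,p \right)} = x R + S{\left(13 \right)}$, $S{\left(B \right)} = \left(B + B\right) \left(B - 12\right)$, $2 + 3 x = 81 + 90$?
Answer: $34 \sqrt{13} \approx 122.59$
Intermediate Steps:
$x = \frac{169}{3}$ ($x = - \frac{2}{3} + \frac{81 + 90}{3} = - \frac{2}{3} + \frac{1}{3} \cdot 171 = - \frac{2}{3} + 57 = \frac{169}{3} \approx 56.333$)
$S{\left(B \right)} = 2 B \left(-12 + B\right)$
$X{\left(R,p \right)} = 26 + \frac{169 R}{3}$ ($X{\left(R,p \right)} = \frac{169 R}{3} + 2 \cdot 13 \left(-12 + 13\right) = \frac{169 R}{3} + 2 \cdot 13 \cdot 1 = \frac{169 R}{3} + 26 = 26 + \frac{169 R}{3}$)
$\sqrt{19 \left(-16\right) \left(-26\right) + X{\left(126,-181 \right)}} = \sqrt{19 \left(-16\right) \left(-26\right) + \left(26 + \frac{169}{3} \cdot 126\right)} = \sqrt{\left(-304\right) \left(-26\right) + \left(26 + 7098\right)} = \sqrt{7904 + 7124} = \sqrt{15028} = 34 \sqrt{13}$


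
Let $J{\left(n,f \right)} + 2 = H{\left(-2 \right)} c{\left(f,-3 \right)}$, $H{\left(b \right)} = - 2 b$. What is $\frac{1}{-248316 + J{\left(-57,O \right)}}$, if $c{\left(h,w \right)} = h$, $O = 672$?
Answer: $- \frac{1}{245630} \approx -4.0712 \cdot 10^{-6}$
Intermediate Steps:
$J{\left(n,f \right)} = -2 + 4 f$ ($J{\left(n,f \right)} = -2 + \left(-2\right) \left(-2\right) f = -2 + 4 f$)
$\frac{1}{-248316 + J{\left(-57,O \right)}} = \frac{1}{-248316 + \left(-2 + 4 \cdot 672\right)} = \frac{1}{-248316 + \left(-2 + 2688\right)} = \frac{1}{-248316 + 2686} = \frac{1}{-245630} = - \frac{1}{245630}$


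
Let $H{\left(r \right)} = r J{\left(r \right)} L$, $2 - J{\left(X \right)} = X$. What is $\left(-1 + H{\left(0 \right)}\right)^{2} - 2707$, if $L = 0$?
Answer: $-2706$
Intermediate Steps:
$J{\left(X \right)} = 2 - X$
$H{\left(r \right)} = 0$ ($H{\left(r \right)} = r \left(2 - r\right) 0 = 0$)
$\left(-1 + H{\left(0 \right)}\right)^{2} - 2707 = \left(-1 + 0\right)^{2} - 2707 = \left(-1\right)^{2} - 2707 = 1 - 2707 = -2706$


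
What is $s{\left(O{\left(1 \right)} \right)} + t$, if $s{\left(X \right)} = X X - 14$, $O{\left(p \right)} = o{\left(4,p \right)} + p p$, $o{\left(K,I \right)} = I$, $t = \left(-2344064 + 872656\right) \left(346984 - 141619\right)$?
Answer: $-302175703930$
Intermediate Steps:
$t = -302175703920$ ($t = \left(-1471408\right) 205365 = -302175703920$)
$O{\left(p \right)} = p + p^{2}$ ($O{\left(p \right)} = p + p p = p + p^{2}$)
$s{\left(X \right)} = -14 + X^{2}$ ($s{\left(X \right)} = X^{2} - 14 = -14 + X^{2}$)
$s{\left(O{\left(1 \right)} \right)} + t = \left(-14 + \left(1 \left(1 + 1\right)\right)^{2}\right) - 302175703920 = \left(-14 + \left(1 \cdot 2\right)^{2}\right) - 302175703920 = \left(-14 + 2^{2}\right) - 302175703920 = \left(-14 + 4\right) - 302175703920 = -10 - 302175703920 = -302175703930$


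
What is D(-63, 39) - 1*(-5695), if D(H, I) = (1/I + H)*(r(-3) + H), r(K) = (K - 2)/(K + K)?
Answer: 1124359/117 ≈ 9609.9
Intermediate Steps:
r(K) = (-2 + K)/(2*K) (r(K) = (-2 + K)/((2*K)) = (-2 + K)*(1/(2*K)) = (-2 + K)/(2*K))
D(H, I) = (⅚ + H)*(H + 1/I) (D(H, I) = (1/I + H)*((½)*(-2 - 3)/(-3) + H) = (H + 1/I)*((½)*(-⅓)*(-5) + H) = (H + 1/I)*(⅚ + H) = (⅚ + H)*(H + 1/I))
D(-63, 39) - 1*(-5695) = (⅙)*(5 + 6*(-63) - 63*39*(5 + 6*(-63)))/39 - 1*(-5695) = (⅙)*(1/39)*(5 - 378 - 63*39*(5 - 378)) + 5695 = (⅙)*(1/39)*(5 - 378 - 63*39*(-373)) + 5695 = (⅙)*(1/39)*(5 - 378 + 916461) + 5695 = (⅙)*(1/39)*916088 + 5695 = 458044/117 + 5695 = 1124359/117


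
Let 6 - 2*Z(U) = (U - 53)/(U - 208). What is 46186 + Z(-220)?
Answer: 39537511/856 ≈ 46189.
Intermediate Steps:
Z(U) = 3 - (-53 + U)/(2*(-208 + U)) (Z(U) = 3 - (U - 53)/(2*(U - 208)) = 3 - (-53 + U)/(2*(-208 + U)))
46186 + Z(-220) = 46186 + 5*(-239 - 220)/(2*(-208 - 220)) = 46186 + (5/2)*(-459)/(-428) = 46186 + (5/2)*(-1/428)*(-459) = 46186 + 2295/856 = 39537511/856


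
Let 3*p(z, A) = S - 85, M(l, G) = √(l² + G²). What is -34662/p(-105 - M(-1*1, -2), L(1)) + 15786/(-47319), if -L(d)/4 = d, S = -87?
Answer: 819633057/1356478 ≈ 604.24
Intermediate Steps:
L(d) = -4*d
M(l, G) = √(G² + l²)
p(z, A) = -172/3 (p(z, A) = (-87 - 85)/3 = (⅓)*(-172) = -172/3)
-34662/p(-105 - M(-1*1, -2), L(1)) + 15786/(-47319) = -34662/(-172/3) + 15786/(-47319) = -34662*(-3/172) + 15786*(-1/47319) = 51993/86 - 5262/15773 = 819633057/1356478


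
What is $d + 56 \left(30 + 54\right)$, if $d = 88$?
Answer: $4792$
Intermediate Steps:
$d + 56 \left(30 + 54\right) = 88 + 56 \left(30 + 54\right) = 88 + 56 \cdot 84 = 88 + 4704 = 4792$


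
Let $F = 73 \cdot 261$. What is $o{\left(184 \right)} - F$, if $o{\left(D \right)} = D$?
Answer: $-18869$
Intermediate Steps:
$F = 19053$
$o{\left(184 \right)} - F = 184 - 19053 = -18869$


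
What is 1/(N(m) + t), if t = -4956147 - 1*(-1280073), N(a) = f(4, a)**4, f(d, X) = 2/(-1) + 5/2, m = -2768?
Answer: -16/58817183 ≈ -2.7203e-7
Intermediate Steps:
f(d, X) = 1/2 (f(d, X) = 2*(-1) + 5*(1/2) = -2 + 5/2 = 1/2)
N(a) = 1/16 (N(a) = (1/2)**4 = 1/16)
t = -3676074 (t = -4956147 + 1280073 = -3676074)
1/(N(m) + t) = 1/(1/16 - 3676074) = 1/(-58817183/16) = -16/58817183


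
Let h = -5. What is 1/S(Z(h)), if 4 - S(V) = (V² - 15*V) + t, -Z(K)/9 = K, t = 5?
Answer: -1/1351 ≈ -0.00074019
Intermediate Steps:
Z(K) = -9*K
S(V) = -1 - V² + 15*V (S(V) = 4 - ((V² - 15*V) + 5) = 4 - (5 + V² - 15*V) = 4 + (-5 - V² + 15*V) = -1 - V² + 15*V)
1/S(Z(h)) = 1/(-1 - (-9*(-5))² + 15*(-9*(-5))) = 1/(-1 - 1*45² + 15*45) = 1/(-1 - 1*2025 + 675) = 1/(-1 - 2025 + 675) = 1/(-1351) = -1/1351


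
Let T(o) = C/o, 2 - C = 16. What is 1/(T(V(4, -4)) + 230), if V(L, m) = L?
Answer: 2/453 ≈ 0.0044150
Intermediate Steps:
C = -14 (C = 2 - 1*16 = 2 - 16 = -14)
T(o) = -14/o
1/(T(V(4, -4)) + 230) = 1/(-14/4 + 230) = 1/(-14*¼ + 230) = 1/(-7/2 + 230) = 1/(453/2) = 2/453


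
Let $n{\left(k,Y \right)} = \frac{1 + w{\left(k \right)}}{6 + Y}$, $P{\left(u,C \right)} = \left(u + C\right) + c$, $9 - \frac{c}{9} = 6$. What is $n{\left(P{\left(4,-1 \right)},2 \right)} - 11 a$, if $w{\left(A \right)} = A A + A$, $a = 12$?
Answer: $- \frac{125}{8} \approx -15.625$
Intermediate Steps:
$c = 27$ ($c = 81 - 54 = 27$)
$P{\left(u,C \right)} = 27 + C + u$ ($P{\left(u,C \right)} = \left(u + C\right) + 27 = \left(C + u\right) + 27 = 27 + C + u$)
$w{\left(A \right)} = A + A^{2}$ ($w{\left(A \right)} = A^{2} + A = A + A^{2}$)
$n{\left(k,Y \right)} = \frac{1 + k \left(1 + k\right)}{6 + Y}$
$n{\left(P{\left(4,-1 \right)},2 \right)} - 11 a = \frac{1 + \left(27 - 1 + 4\right) \left(1 + \left(27 - 1 + 4\right)\right)}{6 + 2} - 132 = \frac{1 + 30 \left(1 + 30\right)}{8} - 132 = \frac{1 + 30 \cdot 31}{8} - 132 = \frac{1 + 930}{8} - 132 = \frac{1}{8} \cdot 931 - 132 = \frac{931}{8} - 132 = - \frac{125}{8}$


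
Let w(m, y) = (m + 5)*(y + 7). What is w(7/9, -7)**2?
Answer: 0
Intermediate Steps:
w(m, y) = (5 + m)*(7 + y)
w(7/9, -7)**2 = (35 + 5*(-7) + 7*(7/9) + (7/9)*(-7))**2 = (35 - 35 + 7*(7*(1/9)) + (7*(1/9))*(-7))**2 = (35 - 35 + 7*(7/9) + (7/9)*(-7))**2 = (35 - 35 + 49/9 - 49/9)**2 = 0**2 = 0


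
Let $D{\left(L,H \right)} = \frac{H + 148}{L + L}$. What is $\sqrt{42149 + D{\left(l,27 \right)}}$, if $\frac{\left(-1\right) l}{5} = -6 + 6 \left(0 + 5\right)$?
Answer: $\frac{\sqrt{6069351}}{12} \approx 205.3$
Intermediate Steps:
$l = -120$ ($l = - 5 \left(-6 + 6 \left(0 + 5\right)\right) = - 5 \left(-6 + 6 \cdot 5\right) = - 5 \left(-6 + 30\right) = \left(-5\right) 24 = -120$)
$D{\left(L,H \right)} = \frac{148 + H}{2 L}$
$\sqrt{42149 + D{\left(l,27 \right)}} = \sqrt{42149 + \frac{148 + 27}{2 \left(-120\right)}} = \sqrt{42149 + \frac{1}{2} \left(- \frac{1}{120}\right) 175} = \sqrt{42149 - \frac{35}{48}} = \sqrt{\frac{2023117}{48}} = \frac{\sqrt{6069351}}{12}$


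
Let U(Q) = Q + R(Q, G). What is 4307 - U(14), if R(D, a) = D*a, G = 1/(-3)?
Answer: 12893/3 ≈ 4297.7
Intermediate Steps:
G = -⅓ ≈ -0.33333
U(Q) = 2*Q/3 (U(Q) = Q + Q*(-⅓) = Q - Q/3 = 2*Q/3)
4307 - U(14) = 4307 - 2*14/3 = 4307 - 1*28/3 = 4307 - 28/3 = 12893/3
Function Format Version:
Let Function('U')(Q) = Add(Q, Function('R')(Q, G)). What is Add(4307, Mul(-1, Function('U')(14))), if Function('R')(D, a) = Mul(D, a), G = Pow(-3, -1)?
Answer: Rational(12893, 3) ≈ 4297.7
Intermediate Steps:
G = Rational(-1, 3) ≈ -0.33333
Function('U')(Q) = Mul(Rational(2, 3), Q) (Function('U')(Q) = Add(Q, Mul(Q, Rational(-1, 3))) = Add(Q, Mul(Rational(-1, 3), Q)) = Mul(Rational(2, 3), Q))
Add(4307, Mul(-1, Function('U')(14))) = Add(4307, Mul(-1, Mul(Rational(2, 3), 14))) = Add(4307, Mul(-1, Rational(28, 3))) = Add(4307, Rational(-28, 3)) = Rational(12893, 3)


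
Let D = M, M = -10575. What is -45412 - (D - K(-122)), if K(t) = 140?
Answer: -34697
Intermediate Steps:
D = -10575
-45412 - (D - K(-122)) = -45412 - (-10575 - 1*140) = -45412 - (-10575 - 140) = -45412 - 1*(-10715) = -45412 + 10715 = -34697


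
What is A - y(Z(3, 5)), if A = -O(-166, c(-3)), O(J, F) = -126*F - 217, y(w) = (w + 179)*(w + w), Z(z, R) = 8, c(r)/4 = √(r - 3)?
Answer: -2775 + 504*I*√6 ≈ -2775.0 + 1234.5*I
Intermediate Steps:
c(r) = 4*√(-3 + r) (c(r) = 4*√(r - 3) = 4*√(-3 + r))
y(w) = 2*w*(179 + w) (y(w) = (179 + w)*(2*w) = 2*w*(179 + w))
O(J, F) = -217 - 126*F
A = 217 + 504*I*√6 (A = -(-217 - 504*√(-3 - 3)) = -(-217 - 504*√(-6)) = -(-217 - 504*I*√6) = 217 + 504*I*√6 ≈ 217.0 + 1234.5*I)
A - y(Z(3, 5)) = (217 + 504*I*√6) - 2*8*(179 + 8) = (217 + 504*I*√6) - 2*8*187 = (217 + 504*I*√6) - 1*2992 = (217 + 504*I*√6) - 2992 = -2775 + 504*I*√6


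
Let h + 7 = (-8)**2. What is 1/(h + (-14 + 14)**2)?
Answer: 1/57 ≈ 0.017544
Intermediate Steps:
h = 57 (h = -7 + (-8)**2 = -7 + 64 = 57)
1/(h + (-14 + 14)**2) = 1/(57 + (-14 + 14)**2) = 1/(57 + 0**2) = 1/(57 + 0) = 1/57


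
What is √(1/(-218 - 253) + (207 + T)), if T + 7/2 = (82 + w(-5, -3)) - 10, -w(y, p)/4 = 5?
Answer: √226719618/942 ≈ 15.984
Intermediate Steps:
w(y, p) = -20 (w(y, p) = -4*5 = -20)
T = 97/2 (T = -7/2 + ((82 - 20) - 10) = -7/2 + (62 - 10) = -7/2 + 52 = 97/2 ≈ 48.500)
√(1/(-218 - 253) + (207 + T)) = √(1/(-218 - 253) + (207 + 97/2)) = √(1/(-471) + 511/2) = √(-1/471 + 511/2) = √(240679/942) = √226719618/942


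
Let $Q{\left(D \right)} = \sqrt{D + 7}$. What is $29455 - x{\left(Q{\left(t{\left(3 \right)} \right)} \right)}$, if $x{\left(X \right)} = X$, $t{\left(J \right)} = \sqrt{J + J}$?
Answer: $29455 - \sqrt{7 + \sqrt{6}} \approx 29452.0$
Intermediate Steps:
$t{\left(J \right)} = \sqrt{2} \sqrt{J}$ ($t{\left(J \right)} = \sqrt{2 J} = \sqrt{2} \sqrt{J}$)
$Q{\left(D \right)} = \sqrt{7 + D}$
$29455 - x{\left(Q{\left(t{\left(3 \right)} \right)} \right)} = 29455 - \sqrt{7 + \sqrt{2} \sqrt{3}} = 29455 - \sqrt{7 + \sqrt{6}}$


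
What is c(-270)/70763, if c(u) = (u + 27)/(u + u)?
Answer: 9/1415260 ≈ 6.3593e-6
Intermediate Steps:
c(u) = (27 + u)/(2*u) (c(u) = (27 + u)/((2*u)) = (27 + u)*(1/(2*u)) = (27 + u)/(2*u))
c(-270)/70763 = ((½)*(27 - 270)/(-270))/70763 = ((½)*(-1/270)*(-243))*(1/70763) = (9/20)*(1/70763) = 9/1415260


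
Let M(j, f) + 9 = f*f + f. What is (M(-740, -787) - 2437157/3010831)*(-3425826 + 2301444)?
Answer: -2094067394591660292/3010831 ≈ -6.9551e+11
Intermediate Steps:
M(j, f) = -9 + f + f**2 (M(j, f) = -9 + (f*f + f) = -9 + (f**2 + f) = -9 + (f + f**2) = -9 + f + f**2)
(M(-740, -787) - 2437157/3010831)*(-3425826 + 2301444) = ((-9 - 787 + (-787)**2) - 2437157/3010831)*(-3425826 + 2301444) = ((-9 - 787 + 619369) - 2437157*1/3010831)*(-1124382) = (618573 - 2437157/3010831)*(-1124382) = (1862416327006/3010831)*(-1124382) = -2094067394591660292/3010831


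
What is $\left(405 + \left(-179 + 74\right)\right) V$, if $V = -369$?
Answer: $-110700$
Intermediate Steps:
$\left(405 + \left(-179 + 74\right)\right) V = \left(405 + \left(-179 + 74\right)\right) \left(-369\right) = \left(405 - 105\right) \left(-369\right) = 300 \left(-369\right) = -110700$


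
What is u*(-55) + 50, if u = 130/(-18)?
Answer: 4025/9 ≈ 447.22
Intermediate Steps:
u = -65/9 (u = 130*(-1/18) = -65/9 ≈ -7.2222)
u*(-55) + 50 = -65/9*(-55) + 50 = 3575/9 + 50 = 4025/9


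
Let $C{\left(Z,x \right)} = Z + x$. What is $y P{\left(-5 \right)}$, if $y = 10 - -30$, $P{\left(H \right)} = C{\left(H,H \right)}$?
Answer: $-400$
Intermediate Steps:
$P{\left(H \right)} = 2 H$ ($P{\left(H \right)} = H + H = 2 H$)
$y = 40$ ($y = 10 + 30 = 40$)
$y P{\left(-5 \right)} = 40 \cdot 2 \left(-5\right) = 40 \left(-10\right) = -400$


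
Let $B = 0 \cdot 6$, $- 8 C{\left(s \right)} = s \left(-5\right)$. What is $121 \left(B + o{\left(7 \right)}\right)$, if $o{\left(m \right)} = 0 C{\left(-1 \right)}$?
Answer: $0$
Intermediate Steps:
$C{\left(s \right)} = \frac{5 s}{8}$ ($C{\left(s \right)} = - \frac{s \left(-5\right)}{8} = - \frac{\left(-5\right) s}{8} = \frac{5 s}{8}$)
$o{\left(m \right)} = 0$ ($o{\left(m \right)} = 0 \cdot \frac{5}{8} \left(-1\right) = 0 \left(- \frac{5}{8}\right) = 0$)
$B = 0$
$121 \left(B + o{\left(7 \right)}\right) = 121 \left(0 + 0\right) = 121 \cdot 0 = 0$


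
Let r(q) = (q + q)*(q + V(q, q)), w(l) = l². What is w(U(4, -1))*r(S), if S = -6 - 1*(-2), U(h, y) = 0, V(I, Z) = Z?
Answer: 0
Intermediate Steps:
S = -4 (S = -6 + 2 = -4)
r(q) = 4*q² (r(q) = (q + q)*(q + q) = (2*q)*(2*q) = 4*q²)
w(U(4, -1))*r(S) = 0²*(4*(-4)²) = 0*(4*16) = 0*64 = 0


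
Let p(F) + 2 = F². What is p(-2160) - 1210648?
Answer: 3454950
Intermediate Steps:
p(F) = -2 + F²
p(-2160) - 1210648 = (-2 + (-2160)²) - 1210648 = (-2 + 4665600) - 1210648 = 4665598 - 1210648 = 3454950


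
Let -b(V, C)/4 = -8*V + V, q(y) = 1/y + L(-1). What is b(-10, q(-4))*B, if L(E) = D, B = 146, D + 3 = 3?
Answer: -40880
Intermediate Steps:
D = 0 (D = -3 + 3 = 0)
L(E) = 0
q(y) = 1/y (q(y) = 1/y + 0 = 1/y)
b(V, C) = 28*V (b(V, C) = -4*(-8*V + V) = -(-28)*V = 28*V)
b(-10, q(-4))*B = (28*(-10))*146 = -280*146 = -40880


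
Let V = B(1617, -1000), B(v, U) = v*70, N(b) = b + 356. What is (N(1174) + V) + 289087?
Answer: 403807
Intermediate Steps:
N(b) = 356 + b
B(v, U) = 70*v
V = 113190 (V = 70*1617 = 113190)
(N(1174) + V) + 289087 = ((356 + 1174) + 113190) + 289087 = (1530 + 113190) + 289087 = 114720 + 289087 = 403807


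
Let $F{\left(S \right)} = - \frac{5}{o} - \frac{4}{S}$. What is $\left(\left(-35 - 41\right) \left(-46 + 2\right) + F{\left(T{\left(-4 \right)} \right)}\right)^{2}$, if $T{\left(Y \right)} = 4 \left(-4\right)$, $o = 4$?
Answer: $11175649$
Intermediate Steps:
$T{\left(Y \right)} = -16$
$F{\left(S \right)} = - \frac{5}{4} - \frac{4}{S}$
$\left(\left(-35 - 41\right) \left(-46 + 2\right) + F{\left(T{\left(-4 \right)} \right)}\right)^{2} = \left(\left(-35 - 41\right) \left(-46 + 2\right) - \left(\frac{5}{4} + \frac{4}{-16}\right)\right)^{2} = \left(\left(-76\right) \left(-44\right) - 1\right)^{2} = \left(3344 + \left(- \frac{5}{4} + \frac{1}{4}\right)\right)^{2} = \left(3344 - 1\right)^{2} = 3343^{2} = 11175649$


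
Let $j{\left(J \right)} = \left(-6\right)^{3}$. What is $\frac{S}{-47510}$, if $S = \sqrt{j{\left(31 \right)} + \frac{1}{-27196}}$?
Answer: $- \frac{i \sqrt{39939617263}}{646040980} \approx - 0.00030934 i$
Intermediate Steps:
$j{\left(J \right)} = -216$
$S = \frac{i \sqrt{39939617263}}{13598}$ ($S = \sqrt{-216 + \frac{1}{-27196}} = \sqrt{-216 - \frac{1}{27196}} = \sqrt{- \frac{5874337}{27196}} = \frac{i \sqrt{39939617263}}{13598} \approx 14.697 i$)
$\frac{S}{-47510} = \frac{\frac{1}{13598} i \sqrt{39939617263}}{-47510} = \frac{i \sqrt{39939617263}}{13598} \left(- \frac{1}{47510}\right) = - \frac{i \sqrt{39939617263}}{646040980}$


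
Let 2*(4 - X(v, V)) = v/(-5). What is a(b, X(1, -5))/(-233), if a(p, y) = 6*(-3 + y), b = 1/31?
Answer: -33/1165 ≈ -0.028326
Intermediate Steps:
X(v, V) = 4 + v/10 (X(v, V) = 4 - v/(2*(-5)) = 4 - v*(-1)/(2*5) = 4 - (-1)*v/10 = 4 + v/10)
b = 1/31 ≈ 0.032258
a(p, y) = -18 + 6*y
a(b, X(1, -5))/(-233) = (-18 + 6*(4 + (1/10)*1))/(-233) = (-18 + 6*(4 + 1/10))*(-1/233) = (-18 + 6*(41/10))*(-1/233) = (-18 + 123/5)*(-1/233) = (33/5)*(-1/233) = -33/1165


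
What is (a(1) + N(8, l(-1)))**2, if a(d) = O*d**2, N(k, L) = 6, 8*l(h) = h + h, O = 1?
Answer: 49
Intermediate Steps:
l(h) = h/4 (l(h) = (h + h)/8 = (2*h)/8 = h/4)
a(d) = d**2 (a(d) = 1*d**2 = d**2)
(a(1) + N(8, l(-1)))**2 = (1**2 + 6)**2 = (1 + 6)**2 = 7**2 = 49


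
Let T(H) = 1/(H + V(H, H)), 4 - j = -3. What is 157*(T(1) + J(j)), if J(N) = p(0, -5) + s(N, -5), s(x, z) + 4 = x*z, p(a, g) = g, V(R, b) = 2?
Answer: -20567/3 ≈ -6855.7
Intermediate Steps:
j = 7 (j = 4 - 1*(-3) = 4 + 3 = 7)
s(x, z) = -4 + x*z
T(H) = 1/(2 + H) (T(H) = 1/(H + 2) = 1/(2 + H))
J(N) = -9 - 5*N (J(N) = -5 + (-4 + N*(-5)) = -5 + (-4 - 5*N) = -9 - 5*N)
157*(T(1) + J(j)) = 157*(1/(2 + 1) + (-9 - 5*7)) = 157*(1/3 + (-9 - 35)) = 157*(⅓ - 44) = 157*(-131/3) = -20567/3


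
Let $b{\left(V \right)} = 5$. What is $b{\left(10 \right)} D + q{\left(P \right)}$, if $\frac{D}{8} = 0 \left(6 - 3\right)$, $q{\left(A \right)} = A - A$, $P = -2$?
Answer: $0$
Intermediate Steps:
$q{\left(A \right)} = 0$
$D = 0$ ($D = 8 \cdot 0 \left(6 - 3\right) = 8 \cdot 0 \cdot 3 = 8 \cdot 0 = 0$)
$b{\left(10 \right)} D + q{\left(P \right)} = 5 \cdot 0 + 0 = 0 + 0 = 0$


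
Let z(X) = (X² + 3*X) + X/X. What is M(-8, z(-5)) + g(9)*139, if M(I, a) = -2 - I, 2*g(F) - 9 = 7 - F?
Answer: 985/2 ≈ 492.50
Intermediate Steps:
z(X) = 1 + X² + 3*X (z(X) = (X² + 3*X) + 1 = 1 + X² + 3*X)
g(F) = 8 - F/2 (g(F) = 9/2 + (7 - F)/2 = 9/2 + (7/2 - F/2) = 8 - F/2)
M(-8, z(-5)) + g(9)*139 = (-2 - 1*(-8)) + (8 - ½*9)*139 = (-2 + 8) + (8 - 9/2)*139 = 6 + (7/2)*139 = 6 + 973/2 = 985/2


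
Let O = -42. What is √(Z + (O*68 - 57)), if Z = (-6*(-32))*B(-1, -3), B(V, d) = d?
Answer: I*√3489 ≈ 59.068*I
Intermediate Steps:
Z = -576 (Z = -6*(-32)*(-3) = 192*(-3) = -576)
√(Z + (O*68 - 57)) = √(-576 + (-42*68 - 57)) = √(-576 + (-2856 - 57)) = √(-576 - 2913) = √(-3489) = I*√3489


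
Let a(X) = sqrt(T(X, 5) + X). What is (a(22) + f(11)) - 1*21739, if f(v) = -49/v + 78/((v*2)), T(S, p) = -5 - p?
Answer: -239139/11 + 2*sqrt(3) ≈ -21736.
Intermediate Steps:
f(v) = -10/v (f(v) = -49/v + 78/((2*v)) = -49/v + 78*(1/(2*v)) = -49/v + 39/v = -10/v)
a(X) = sqrt(-10 + X) (a(X) = sqrt((-5 - 1*5) + X) = sqrt((-5 - 5) + X) = sqrt(-10 + X))
(a(22) + f(11)) - 1*21739 = (sqrt(-10 + 22) - 10/11) - 1*21739 = (sqrt(12) - 10*1/11) - 21739 = (2*sqrt(3) - 10/11) - 21739 = (-10/11 + 2*sqrt(3)) - 21739 = -239139/11 + 2*sqrt(3)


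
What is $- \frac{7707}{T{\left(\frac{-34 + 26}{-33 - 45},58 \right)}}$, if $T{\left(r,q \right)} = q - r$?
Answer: $- \frac{300573}{2258} \approx -133.11$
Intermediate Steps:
$- \frac{7707}{T{\left(\frac{-34 + 26}{-33 - 45},58 \right)}} = - \frac{7707}{58 - \frac{-34 + 26}{-33 - 45}} = - \frac{7707}{58 - - \frac{8}{-78}} = - \frac{7707}{58 - \left(-8\right) \left(- \frac{1}{78}\right)} = - \frac{7707}{58 - \frac{4}{39}} = - \frac{7707}{\frac{2258}{39}} = \left(-7707\right) \frac{39}{2258} = - \frac{300573}{2258}$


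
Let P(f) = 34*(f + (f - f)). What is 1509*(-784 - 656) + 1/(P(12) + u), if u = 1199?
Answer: -3491946719/1607 ≈ -2.1730e+6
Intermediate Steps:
P(f) = 34*f (P(f) = 34*(f + 0) = 34*f)
1509*(-784 - 656) + 1/(P(12) + u) = 1509*(-784 - 656) + 1/(34*12 + 1199) = 1509*(-1440) + 1/(408 + 1199) = -2172960 + 1/1607 = -3491946719/1607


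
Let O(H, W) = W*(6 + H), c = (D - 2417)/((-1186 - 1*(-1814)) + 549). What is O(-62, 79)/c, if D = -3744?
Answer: 5207048/6161 ≈ 845.16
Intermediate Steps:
c = -6161/1177 (c = (-3744 - 2417)/((-1186 - 1*(-1814)) + 549) = -6161/((-1186 + 1814) + 549) = -6161/(628 + 549) = -6161/1177 ≈ -5.2345)
O(-62, 79)/c = (79*(6 - 62))/(-6161/1177) = (79*(-56))*(-1177/6161) = -4424*(-1177/6161) = 5207048/6161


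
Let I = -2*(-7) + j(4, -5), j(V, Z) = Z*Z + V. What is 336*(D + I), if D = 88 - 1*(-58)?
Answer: 63504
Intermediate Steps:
j(V, Z) = V + Z² (j(V, Z) = Z² + V = V + Z²)
D = 146 (D = 88 + 58 = 146)
I = 43 (I = -2*(-7) + (4 + (-5)²) = 14 + (4 + 25) = 14 + 29 = 43)
336*(D + I) = 336*(146 + 43) = 336*189 = 63504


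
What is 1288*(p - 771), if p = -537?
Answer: -1684704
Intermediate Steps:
1288*(p - 771) = 1288*(-537 - 771) = 1288*(-1308) = -1684704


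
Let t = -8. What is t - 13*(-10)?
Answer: 122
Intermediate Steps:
t - 13*(-10) = -8 - 13*(-10) = -8 + 130 = 122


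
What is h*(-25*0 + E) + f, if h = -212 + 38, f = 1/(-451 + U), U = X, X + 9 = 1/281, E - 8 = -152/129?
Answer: -6597391443/5558137 ≈ -1187.0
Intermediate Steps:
E = 880/129 (E = 8 - 152/129 = 880/129 ≈ 6.8217)
X = -2528/281 (X = -9 + 1/281 = -2528/281 ≈ -8.9964)
U = -2528/281 ≈ -8.9964
f = -281/129259 (f = 1/(-451 - 2528/281) = 1/(-129259/281) = -281/129259 ≈ -0.0021739)
h = -174
h*(-25*0 + E) + f = -174*(-25*0 + 880/129) - 281/129259 = -174*(0 + 880/129) - 281/129259 = -174*880/129 - 281/129259 = -51040/43 - 281/129259 = -6597391443/5558137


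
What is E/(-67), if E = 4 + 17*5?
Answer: -89/67 ≈ -1.3284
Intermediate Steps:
E = 89 (E = 4 + 85 = 89)
E/(-67) = 89/(-67) = -1/67*89 = -89/67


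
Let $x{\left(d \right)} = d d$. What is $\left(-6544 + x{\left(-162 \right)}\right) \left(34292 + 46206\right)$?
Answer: $1585810600$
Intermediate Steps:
$x{\left(d \right)} = d^{2}$
$\left(-6544 + x{\left(-162 \right)}\right) \left(34292 + 46206\right) = \left(-6544 + \left(-162\right)^{2}\right) \left(34292 + 46206\right) = \left(-6544 + 26244\right) 80498 = 19700 \cdot 80498 = 1585810600$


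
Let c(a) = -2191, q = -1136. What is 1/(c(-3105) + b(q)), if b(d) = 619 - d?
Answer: -1/436 ≈ -0.0022936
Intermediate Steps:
1/(c(-3105) + b(q)) = 1/(-2191 + (619 - 1*(-1136))) = 1/(-2191 + (619 + 1136)) = 1/(-2191 + 1755) = 1/(-436) = -1/436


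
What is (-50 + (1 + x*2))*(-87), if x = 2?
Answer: 3915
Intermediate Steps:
(-50 + (1 + x*2))*(-87) = (-50 + (1 + 2*2))*(-87) = (-50 + (1 + 4))*(-87) = (-50 + 5)*(-87) = -45*(-87) = 3915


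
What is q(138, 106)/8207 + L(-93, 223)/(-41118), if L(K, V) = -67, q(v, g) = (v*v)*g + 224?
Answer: 83013186653/337455426 ≈ 246.00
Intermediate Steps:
q(v, g) = 224 + g*v² (q(v, g) = v²*g + 224 = g*v² + 224 = 224 + g*v²)
q(138, 106)/8207 + L(-93, 223)/(-41118) = (224 + 106*138²)/8207 - 67/(-41118) = (224 + 106*19044)*(1/8207) - 67*(-1/41118) = (224 + 2018664)*(1/8207) + 67/41118 = 2018888*(1/8207) + 67/41118 = 2018888/8207 + 67/41118 = 83013186653/337455426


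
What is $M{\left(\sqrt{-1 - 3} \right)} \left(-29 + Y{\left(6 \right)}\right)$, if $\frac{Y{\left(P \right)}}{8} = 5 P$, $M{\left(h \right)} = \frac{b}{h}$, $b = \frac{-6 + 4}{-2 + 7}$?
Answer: $\frac{211 i}{5} \approx 42.2 i$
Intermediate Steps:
$b = - \frac{2}{5} \approx -0.4$
$M{\left(h \right)} = - \frac{2}{5 h}$
$Y{\left(P \right)} = 40 P$ ($Y{\left(P \right)} = 8 \cdot 5 P = 40 P$)
$M{\left(\sqrt{-1 - 3} \right)} \left(-29 + Y{\left(6 \right)}\right) = - \frac{2}{5 \sqrt{-1 - 3}} \left(-29 + 40 \cdot 6\right) = - \frac{2}{5 \sqrt{-4}} \left(-29 + 240\right) = - \frac{2}{5 \cdot 2 i} 211 = - \frac{2 \left(- \frac{i}{2}\right)}{5} \cdot 211 = \frac{i}{5} \cdot 211 = \frac{211 i}{5}$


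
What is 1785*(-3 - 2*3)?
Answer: -16065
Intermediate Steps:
1785*(-3 - 2*3) = 1785*(-3 - 6) = 1785*(-9) = -16065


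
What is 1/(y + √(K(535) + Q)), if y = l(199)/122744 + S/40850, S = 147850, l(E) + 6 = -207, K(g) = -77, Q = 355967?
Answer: -36380247513775976/3578858038919876842391 + 10056449038295104*√355890/3578858038919876842391 ≈ 0.0016662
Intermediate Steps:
l(E) = -213 (l(E) = -6 - 207 = -213)
y = 362779987/100281848 (y = -213/122744 + 147850/40850 = -213*1/122744 + 147850*(1/40850) = -213/122744 + 2957/817 = 362779987/100281848 ≈ 3.6176)
1/(y + √(K(535) + Q)) = 1/(362779987/100281848 + √(-77 + 355967)) = 1/(362779987/100281848 + √355890)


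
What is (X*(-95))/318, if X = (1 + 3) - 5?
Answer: 95/318 ≈ 0.29874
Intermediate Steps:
X = -1 (X = 4 - 5 = -1)
(X*(-95))/318 = -1*(-95)/318 = 95*(1/318) = 95/318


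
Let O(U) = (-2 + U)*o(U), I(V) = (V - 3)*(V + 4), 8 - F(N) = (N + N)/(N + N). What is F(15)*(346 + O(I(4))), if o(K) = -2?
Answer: 2338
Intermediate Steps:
F(N) = 7 (F(N) = 8 - (N + N)/(N + N) = 8 - 2*N/(2*N) = 8 - 2*N*1/(2*N) = 8 - 1*1 = 8 - 1 = 7)
I(V) = (-3 + V)*(4 + V)
O(U) = 4 - 2*U (O(U) = (-2 + U)*(-2) = 4 - 2*U)
F(15)*(346 + O(I(4))) = 7*(346 + (4 - 2*(-12 + 4 + 4²))) = 7*(346 + (4 - 2*(-12 + 4 + 16))) = 7*(346 + (4 - 2*8)) = 7*(346 + (4 - 16)) = 7*(346 - 12) = 7*334 = 2338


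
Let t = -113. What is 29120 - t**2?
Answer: 16351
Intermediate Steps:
29120 - t**2 = 29120 - 1*(-113)**2 = 29120 - 1*12769 = 29120 - 12769 = 16351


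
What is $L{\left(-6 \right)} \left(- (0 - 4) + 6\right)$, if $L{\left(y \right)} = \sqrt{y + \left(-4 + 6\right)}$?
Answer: $20 i \approx 20.0 i$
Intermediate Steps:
$L{\left(y \right)} = \sqrt{2 + y}$ ($L{\left(y \right)} = \sqrt{y + 2} = \sqrt{2 + y}$)
$L{\left(-6 \right)} \left(- (0 - 4) + 6\right) = \sqrt{2 - 6} \left(- (0 - 4) + 6\right) = \sqrt{-4} \left(\left(-1\right) \left(-4\right) + 6\right) = 2 i \left(4 + 6\right) = 2 i 10 = 20 i$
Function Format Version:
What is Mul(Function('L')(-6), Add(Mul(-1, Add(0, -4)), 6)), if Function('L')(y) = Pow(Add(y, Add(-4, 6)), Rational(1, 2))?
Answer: Mul(20, I) ≈ Mul(20.000, I)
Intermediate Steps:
Function('L')(y) = Pow(Add(2, y), Rational(1, 2)) (Function('L')(y) = Pow(Add(y, 2), Rational(1, 2)) = Pow(Add(2, y), Rational(1, 2)))
Mul(Function('L')(-6), Add(Mul(-1, Add(0, -4)), 6)) = Mul(Pow(Add(2, -6), Rational(1, 2)), Add(Mul(-1, Add(0, -4)), 6)) = Mul(Pow(-4, Rational(1, 2)), Add(Mul(-1, -4), 6)) = Mul(Mul(2, I), Add(4, 6)) = Mul(Mul(2, I), 10) = Mul(20, I)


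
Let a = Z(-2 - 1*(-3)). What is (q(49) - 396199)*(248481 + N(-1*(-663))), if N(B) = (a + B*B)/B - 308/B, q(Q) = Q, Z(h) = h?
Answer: -21812304888250/221 ≈ -9.8698e+10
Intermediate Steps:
a = 1 (a = -2 - 1*(-3) = -2 + 3 = 1)
N(B) = -308/B + (1 + B²)/B (N(B) = (1 + B*B)/B - 308/B = (1 + B²)/B - 308/B = -308/B + (1 + B²)/B)
(q(49) - 396199)*(248481 + N(-1*(-663))) = (49 - 396199)*(248481 + (-1*(-663) - 307/((-1*(-663))))) = -396150*(248481 + (663 - 307/663)) = -396150*(248481 + 439262/663) = -396150*165182165/663 = -21812304888250/221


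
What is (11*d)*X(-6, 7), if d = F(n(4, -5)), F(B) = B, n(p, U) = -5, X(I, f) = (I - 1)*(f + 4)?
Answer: 4235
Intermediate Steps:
X(I, f) = (-1 + I)*(4 + f)
d = -5
(11*d)*X(-6, 7) = (11*(-5))*(-4 - 1*7 + 4*(-6) - 6*7) = -55*(-4 - 7 - 24 - 42) = -55*(-77) = 4235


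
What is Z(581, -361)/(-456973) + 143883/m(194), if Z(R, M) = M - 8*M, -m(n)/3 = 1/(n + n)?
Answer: -8503750239091/456973 ≈ -1.8609e+7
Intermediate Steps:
m(n) = -3/(2*n) (m(n) = -3/(n + n) = -3*1/(2*n) = -3/(2*n))
Z(R, M) = -7*M
Z(581, -361)/(-456973) + 143883/m(194) = -7*(-361)/(-456973) + 143883/((-3/2/194)) = 2527*(-1/456973) + 143883/((-3/2*1/194)) = -2527/456973 + 143883/(-3/388) = -2527/456973 + 143883*(-388/3) = -2527/456973 - 18608868 = -8503750239091/456973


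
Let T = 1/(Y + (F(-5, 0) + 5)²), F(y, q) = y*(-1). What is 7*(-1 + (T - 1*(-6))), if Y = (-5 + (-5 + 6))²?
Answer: 4067/116 ≈ 35.060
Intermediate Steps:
F(y, q) = -y
Y = 16 (Y = (-5 + 1)² = (-4)² = 16)
T = 1/116 (T = 1/(16 + (-1*(-5) + 5)²) = 1/(16 + (5 + 5)²) = 1/(16 + 10²) = 1/(16 + 100) = 1/116 ≈ 0.0086207)
7*(-1 + (T - 1*(-6))) = 7*(-1 + (1/116 - 1*(-6))) = 7*(-1 + (1/116 + 6)) = 7*(-1 + 697/116) = 7*(581/116) = 4067/116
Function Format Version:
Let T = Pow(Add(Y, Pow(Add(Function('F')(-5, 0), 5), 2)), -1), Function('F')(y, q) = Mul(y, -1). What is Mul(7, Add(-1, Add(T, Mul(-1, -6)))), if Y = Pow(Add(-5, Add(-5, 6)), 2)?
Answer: Rational(4067, 116) ≈ 35.060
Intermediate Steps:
Function('F')(y, q) = Mul(-1, y)
Y = 16 (Y = Pow(Add(-5, 1), 2) = Pow(-4, 2) = 16)
T = Rational(1, 116) (T = Pow(Add(16, Pow(Add(Mul(-1, -5), 5), 2)), -1) = Pow(Add(16, Pow(Add(5, 5), 2)), -1) = Pow(Add(16, Pow(10, 2)), -1) = Pow(Add(16, 100), -1) = Pow(116, -1) = Rational(1, 116) ≈ 0.0086207)
Mul(7, Add(-1, Add(T, Mul(-1, -6)))) = Mul(7, Add(-1, Add(Rational(1, 116), Mul(-1, -6)))) = Mul(7, Add(-1, Add(Rational(1, 116), 6))) = Mul(7, Add(-1, Rational(697, 116))) = Mul(7, Rational(581, 116)) = Rational(4067, 116)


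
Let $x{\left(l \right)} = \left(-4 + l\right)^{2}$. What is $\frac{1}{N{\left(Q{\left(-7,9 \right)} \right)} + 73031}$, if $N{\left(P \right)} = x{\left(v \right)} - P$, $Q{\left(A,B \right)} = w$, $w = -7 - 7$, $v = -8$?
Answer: $\frac{1}{73189} \approx 1.3663 \cdot 10^{-5}$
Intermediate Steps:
$w = -14$
$Q{\left(A,B \right)} = -14$
$N{\left(P \right)} = 144 - P$ ($N{\left(P \right)} = \left(-4 - 8\right)^{2} - P = \left(-12\right)^{2} - P = 144 - P$)
$\frac{1}{N{\left(Q{\left(-7,9 \right)} \right)} + 73031} = \frac{1}{\left(144 - -14\right) + 73031} = \frac{1}{\left(144 + 14\right) + 73031} = \frac{1}{158 + 73031} = \frac{1}{73189}$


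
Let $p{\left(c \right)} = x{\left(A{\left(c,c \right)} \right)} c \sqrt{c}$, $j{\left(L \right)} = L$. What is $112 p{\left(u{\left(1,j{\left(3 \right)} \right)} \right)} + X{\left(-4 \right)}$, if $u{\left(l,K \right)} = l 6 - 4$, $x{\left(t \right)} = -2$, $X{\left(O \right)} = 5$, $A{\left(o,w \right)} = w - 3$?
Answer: $5 - 448 \sqrt{2} \approx -628.57$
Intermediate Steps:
$A{\left(o,w \right)} = -3 + w$ ($A{\left(o,w \right)} = w - 3 = -3 + w$)
$u{\left(l,K \right)} = -4 + 6 l$ ($u{\left(l,K \right)} = 6 l - 4 = -4 + 6 l$)
$p{\left(c \right)} = - 2 c^{\frac{3}{2}}$ ($p{\left(c \right)} = - 2 c \sqrt{c} = - 2 c^{\frac{3}{2}}$)
$112 p{\left(u{\left(1,j{\left(3 \right)} \right)} \right)} + X{\left(-4 \right)} = 112 \left(- 2 \left(-4 + 6 \cdot 1\right)^{\frac{3}{2}}\right) + 5 = 112 \left(- 2 \left(-4 + 6\right)^{\frac{3}{2}}\right) + 5 = 112 \left(- 2 \cdot 2^{\frac{3}{2}}\right) + 5 = 112 \left(- 2 \cdot 2 \sqrt{2}\right) + 5 = 112 \left(- 4 \sqrt{2}\right) + 5 = - 448 \sqrt{2} + 5 = 5 - 448 \sqrt{2}$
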